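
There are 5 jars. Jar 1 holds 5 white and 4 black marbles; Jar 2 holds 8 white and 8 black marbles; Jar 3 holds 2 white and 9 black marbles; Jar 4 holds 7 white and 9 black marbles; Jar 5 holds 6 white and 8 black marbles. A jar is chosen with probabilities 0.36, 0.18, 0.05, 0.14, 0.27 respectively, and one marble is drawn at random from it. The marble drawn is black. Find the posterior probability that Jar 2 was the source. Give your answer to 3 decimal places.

Tabulate prior·likelihood by source: [1] prior 0.36, lik 0.4444, product 0.1600; [2] prior 0.18, lik 0.5, product 0.09000; [3] prior 0.05, lik 0.8182, product 0.04091; [4] prior 0.14, lik 0.5625, product 0.07875; [5] prior 0.27, lik 0.5714, product 0.1543.
Normalizing constant = 0.52394; the posterior for Jar 2 is its product over the sum, 0.09000/0.52394 = 0.172.

Posterior probability ≈ 0.172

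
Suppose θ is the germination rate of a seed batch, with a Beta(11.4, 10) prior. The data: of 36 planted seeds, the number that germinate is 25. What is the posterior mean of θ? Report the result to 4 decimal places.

The binomial likelihood is conjugate to the Beta prior: with 25 successes and 11 failures, the posterior is Beta(11.4+25, 10+11) = Beta(36.4, 21).
Posterior mean = α/(α+β) = 36.4/57.4 = 0.6341.

Posterior mean ≈ 0.6341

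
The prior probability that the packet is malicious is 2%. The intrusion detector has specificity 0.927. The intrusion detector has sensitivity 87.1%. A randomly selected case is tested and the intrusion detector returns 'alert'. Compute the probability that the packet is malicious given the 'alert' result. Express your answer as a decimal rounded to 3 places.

P(H | E) ≈ 0.196

Write H for 'the packet is malicious'. Prior odds H:¬H = 0.02/0.98 = 0.020408. For the 'alert' outcome, the likelihood ratio is 0.871/0.073 = 11.932.
Posterior odds = 0.020408 × 11.932 = 0.24350, so P(H|E) = 0.24350/(1+0.24350) = 0.196.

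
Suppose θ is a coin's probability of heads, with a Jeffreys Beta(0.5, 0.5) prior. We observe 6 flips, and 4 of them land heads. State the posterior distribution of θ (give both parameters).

Posterior: Beta(4.5, 2.5)

The binomial likelihood is conjugate to the Beta prior: with 4 successes and 2 failures, the posterior is Beta(0.5+4, 0.5+2) = Beta(4.5, 2.5).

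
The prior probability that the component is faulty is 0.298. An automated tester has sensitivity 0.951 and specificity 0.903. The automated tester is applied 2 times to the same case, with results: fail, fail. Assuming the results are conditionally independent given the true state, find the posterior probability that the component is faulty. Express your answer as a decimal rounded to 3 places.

Posterior P(H) ≈ 0.976

With H the event that the component is faulty, the joint likelihood of the observed sequence is P(data|H) = 0.951·0.951 = 0.90440 and P(data|¬H) = 0.097·0.097 = 0.0094090.
Bayes: P(H|data) = 0.298·0.90440 / (0.298·0.90440 + 0.702·0.0094090) = 0.26951/0.27612 = 0.9761.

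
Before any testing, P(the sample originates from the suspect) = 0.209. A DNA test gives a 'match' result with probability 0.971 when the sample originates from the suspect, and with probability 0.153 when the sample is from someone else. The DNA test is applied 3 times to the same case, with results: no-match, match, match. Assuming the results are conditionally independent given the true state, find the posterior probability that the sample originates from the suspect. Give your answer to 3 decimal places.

Posterior P(H) ≈ 0.267

Let H be the event that the sample originates from the suspect; start with P(H) = 0.209. P('match'|H) = 0.971, P('match'|¬H) = 0.153.
Update on result 1 ('no-match'): P(H) ← 0.029·0.2090 / (0.029·0.2090 + 0.847·0.7910) = 0.0060610/0.67604 = 0.0090.
Update on result 2 ('match'): P(H) ← 0.971·0.0090 / (0.971·0.0090 + 0.153·0.9910) = 0.0087055/0.16033 = 0.0543.
Update on result 3 ('match'): P(H) ← 0.971·0.0543 / (0.971·0.0543 + 0.153·0.9457) = 0.052721/0.19741 = 0.2671.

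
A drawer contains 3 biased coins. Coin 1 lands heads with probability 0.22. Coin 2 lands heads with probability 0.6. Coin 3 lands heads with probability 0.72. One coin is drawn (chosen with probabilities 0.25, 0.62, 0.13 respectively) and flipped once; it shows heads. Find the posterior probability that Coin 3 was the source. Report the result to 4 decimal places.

Posterior probability ≈ 0.1798

P(heads|C1) = 0.22; P(heads|C2) = 0.6; P(heads|C3) = 0.72.
Prior × likelihood for each source: 0.25·0.22=0.05500, 0.62·0.6=0.3720, 0.13·0.72=0.09360. Summing gives P(heads) = 0.52060.
P(Coin 3 | heads) = 0.09360 / 0.52060 = 0.1798.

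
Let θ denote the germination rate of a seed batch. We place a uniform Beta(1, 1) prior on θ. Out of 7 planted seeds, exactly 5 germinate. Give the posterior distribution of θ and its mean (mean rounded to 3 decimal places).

Observing 5 successes and 2 failures updates Beta(1, 1) by adding the success and failure counts to the two shape parameters: α = 1+5 = 6, β = 1+2 = 3.
Posterior mean = α/(α+β) = 6/9 = 0.667.

Posterior: Beta(6, 3); mean ≈ 0.667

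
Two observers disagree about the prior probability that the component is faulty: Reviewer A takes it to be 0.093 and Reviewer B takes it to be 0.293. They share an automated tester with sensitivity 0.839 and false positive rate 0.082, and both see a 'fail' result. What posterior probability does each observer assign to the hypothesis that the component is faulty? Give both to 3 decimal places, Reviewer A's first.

The likelihood ratio for a 'fail' result is 0.839/0.082 = 10.232.
Reviewer A: prior odds 0.093/0.907 = 0.10254; posterior odds 1.0491; posterior probability 0.512.
Reviewer B: prior odds 0.293/0.707 = 0.41443; posterior odds 4.2403; posterior probability 0.809.

Reviewer A: 0.512; Reviewer B: 0.809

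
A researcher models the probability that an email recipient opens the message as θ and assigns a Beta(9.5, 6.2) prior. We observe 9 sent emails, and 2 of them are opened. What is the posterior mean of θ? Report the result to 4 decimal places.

The binomial likelihood is conjugate to the Beta prior: with 2 successes and 7 failures, the posterior is Beta(9.5+2, 6.2+7) = Beta(11.5, 13.2).
E[θ | data] = 11.5/(11.5+13.2) = 0.4656.

Posterior mean ≈ 0.4656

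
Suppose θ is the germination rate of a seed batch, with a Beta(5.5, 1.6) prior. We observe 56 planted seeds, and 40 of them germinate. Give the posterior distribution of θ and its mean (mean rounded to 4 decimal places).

Posterior: Beta(45.5, 17.6); mean ≈ 0.7211

Observing 40 successes and 16 failures updates Beta(5.5, 1.6) by adding the success and failure counts to the two shape parameters: α = 5.5+40 = 45.5, β = 1.6+16 = 17.6.
Posterior mean = α/(α+β) = 45.5/63.1 = 0.7211.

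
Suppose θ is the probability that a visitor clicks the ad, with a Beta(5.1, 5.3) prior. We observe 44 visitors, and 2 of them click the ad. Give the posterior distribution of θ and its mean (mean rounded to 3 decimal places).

Posterior: Beta(7.1, 47.3); mean ≈ 0.131

The binomial likelihood is conjugate to the Beta prior: with 2 successes and 42 failures, the posterior is Beta(5.1+2, 5.3+42) = Beta(7.1, 47.3).
E[θ | data] = 7.1/(7.1+47.3) = 0.131.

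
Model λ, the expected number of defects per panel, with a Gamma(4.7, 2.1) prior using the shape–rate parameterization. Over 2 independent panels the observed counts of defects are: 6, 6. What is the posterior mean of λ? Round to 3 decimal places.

Posterior mean ≈ 4.073

The Poisson likelihood adds the total count to the shape and the number of exposure periods to the rate. Here ∑xᵢ = 12 and n = 2, so shape 4.7→16.7 and rate 2.1→4.1.
Posterior mean = shape/rate = 16.7/4.1 = 4.073.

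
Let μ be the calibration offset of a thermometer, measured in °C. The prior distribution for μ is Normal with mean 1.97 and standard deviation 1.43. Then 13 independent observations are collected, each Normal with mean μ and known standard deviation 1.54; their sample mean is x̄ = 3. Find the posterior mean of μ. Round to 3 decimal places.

Posterior mean ≈ 2.916

Prior precision 1/τ₀² = 1/1.43² = 0.489021; data precision n/σ² = 13/1.54² = 5.48153.
Posterior precision = 0.489021 + 5.48153 = 5.97055.
Posterior mean = (0.489021·1.97 + 5.48153·3) / 5.97055 = 2.916.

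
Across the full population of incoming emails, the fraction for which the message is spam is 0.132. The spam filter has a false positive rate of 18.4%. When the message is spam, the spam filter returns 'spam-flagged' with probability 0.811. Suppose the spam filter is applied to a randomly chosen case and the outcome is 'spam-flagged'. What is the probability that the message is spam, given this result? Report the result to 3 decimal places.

Write H for 'the message is spam'. Prior odds H:¬H = 0.132/0.868 = 0.15207. For the 'spam-flagged' outcome, the likelihood ratio is 0.811/0.184 = 4.4076.
Posterior odds = 0.15207 × 4.4076 = 0.67028, so P(H|E) = 0.67028/(1+0.67028) = 0.401.

P(H | E) ≈ 0.401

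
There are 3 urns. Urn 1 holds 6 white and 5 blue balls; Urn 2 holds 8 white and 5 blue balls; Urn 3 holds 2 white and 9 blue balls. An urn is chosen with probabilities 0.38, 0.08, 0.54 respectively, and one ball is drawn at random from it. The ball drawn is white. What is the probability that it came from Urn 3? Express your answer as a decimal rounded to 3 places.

P(white|Urn 1) = 0.5455; P(white|Urn 2) = 0.6154; P(white|Urn 3) = 0.1818.
Prior × likelihood for each source: 0.38·0.5455=0.2073, 0.08·0.6154=0.04923, 0.54·0.1818=0.09818. Summing gives P(white) = 0.35469.
P(Urn 3 | white) = 0.09818 / 0.35469 = 0.277.

Posterior probability ≈ 0.277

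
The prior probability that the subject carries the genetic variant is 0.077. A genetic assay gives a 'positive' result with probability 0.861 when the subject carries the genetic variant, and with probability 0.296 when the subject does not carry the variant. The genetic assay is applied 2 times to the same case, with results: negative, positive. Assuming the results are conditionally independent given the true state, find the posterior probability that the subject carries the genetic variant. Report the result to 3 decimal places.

Posterior P(H) ≈ 0.046

With H the event that the subject carries the genetic variant, the joint likelihood of the observed sequence is P(data|H) = 0.139·0.861 = 0.11968 and P(data|¬H) = 0.704·0.296 = 0.20838.
Bayes: P(H|data) = 0.077·0.11968 / (0.077·0.11968 + 0.923·0.20838) = 0.0092153/0.20155 = 0.0457.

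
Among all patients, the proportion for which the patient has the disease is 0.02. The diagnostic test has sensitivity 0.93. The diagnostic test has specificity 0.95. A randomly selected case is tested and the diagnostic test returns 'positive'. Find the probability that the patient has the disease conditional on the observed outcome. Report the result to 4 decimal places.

P(H | E) ≈ 0.2751

Let H be the event that the patient has the disease. P(H) = 0.02, so P(¬H) = 0.98. With E the 'positive' result, P(E|H) = 0.93 and P(E|¬H) = 0.05.
P(E) = 0.93·0.02 + 0.05·0.98 = 0.018600 + 0.049000 = 0.067600.
By Bayes' theorem, P(H|E) = 0.018600 / 0.067600 = 0.2751.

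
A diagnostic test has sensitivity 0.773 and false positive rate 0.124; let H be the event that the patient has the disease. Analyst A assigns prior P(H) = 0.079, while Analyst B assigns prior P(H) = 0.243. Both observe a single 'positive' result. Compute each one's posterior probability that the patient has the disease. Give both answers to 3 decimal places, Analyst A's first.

P('+'|H) = 0.773, P('+'|¬H) = 0.124.
Analyst A: numerator 0.773·0.079 = 0.061067; evidence = 0.061067+0.124·0.921 = 0.17527; posterior = 0.348.
Analyst B: numerator 0.773·0.243 = 0.18784; evidence = 0.18784+0.124·0.757 = 0.28171; posterior = 0.667.

Analyst A: 0.348; Analyst B: 0.667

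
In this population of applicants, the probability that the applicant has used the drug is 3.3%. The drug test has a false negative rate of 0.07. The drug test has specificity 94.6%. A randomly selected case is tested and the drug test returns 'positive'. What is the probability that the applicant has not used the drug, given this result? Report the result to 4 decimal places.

Let H be the event that the applicant has used the drug. P(H) = 0.033, so P(¬H) = 0.967. With E the 'positive' result, P(E|H) = 0.93 and P(E|¬H) = 0.054.
P(E) = 0.93·0.033 + 0.054·0.967 = 0.030690 + 0.052218 = 0.082908.
By Bayes' theorem, P(H|E) = 0.030690 / 0.082908 = 0.3702. Hence P(¬H|E) = 1 − 0.3702 = 0.6298.

P(¬H | E) ≈ 0.6298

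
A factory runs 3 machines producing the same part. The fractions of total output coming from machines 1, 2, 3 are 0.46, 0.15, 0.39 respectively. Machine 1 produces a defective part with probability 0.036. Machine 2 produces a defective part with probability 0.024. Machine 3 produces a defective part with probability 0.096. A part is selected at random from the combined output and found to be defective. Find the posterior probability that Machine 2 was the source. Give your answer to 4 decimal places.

Posterior probability ≈ 0.0625

P(defective|M1) = 0.036; P(defective|M2) = 0.024; P(defective|M3) = 0.096.
Prior × likelihood for each source: 0.46·0.036=0.01656, 0.15·0.024=0.003600, 0.39·0.096=0.03744. Summing gives P(defective) = 0.057600.
P(Machine 2 | defective) = 0.003600 / 0.057600 = 0.0625.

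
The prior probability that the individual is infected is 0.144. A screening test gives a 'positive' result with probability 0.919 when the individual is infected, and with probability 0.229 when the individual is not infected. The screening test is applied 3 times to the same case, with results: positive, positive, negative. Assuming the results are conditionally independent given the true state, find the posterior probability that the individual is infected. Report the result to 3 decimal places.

With H the event that the individual is infected, the joint likelihood of the observed sequence is P(data|H) = 0.919·0.919·0.081 = 0.068409 and P(data|¬H) = 0.229·0.229·0.771 = 0.040432.
Bayes: P(H|data) = 0.144·0.068409 / (0.144·0.068409 + 0.856·0.040432) = 0.0098510/0.044461 = 0.2216.

Posterior P(H) ≈ 0.222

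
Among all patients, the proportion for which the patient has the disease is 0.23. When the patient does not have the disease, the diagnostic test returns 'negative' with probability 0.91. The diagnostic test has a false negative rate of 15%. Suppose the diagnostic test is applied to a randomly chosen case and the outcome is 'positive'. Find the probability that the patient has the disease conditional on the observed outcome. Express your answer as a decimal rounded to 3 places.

Write H for 'the patient has the disease'. Prior odds H:¬H = 0.23/0.77 = 0.29870. For the 'positive' outcome, the likelihood ratio is 0.85/0.09 = 9.4444.
Posterior odds = 0.29870 × 9.4444 = 2.8211, so P(H|E) = 2.8211/(1+2.8211) = 0.738.

P(H | E) ≈ 0.738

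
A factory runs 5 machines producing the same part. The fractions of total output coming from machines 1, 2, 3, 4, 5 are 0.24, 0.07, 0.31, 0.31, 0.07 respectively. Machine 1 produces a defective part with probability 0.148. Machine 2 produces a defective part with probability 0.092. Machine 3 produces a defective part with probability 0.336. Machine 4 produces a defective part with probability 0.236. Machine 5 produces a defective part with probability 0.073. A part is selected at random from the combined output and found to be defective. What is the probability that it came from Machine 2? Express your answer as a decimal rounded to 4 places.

Posterior probability ≈ 0.0287

P(defective|M1) = 0.148; P(defective|M2) = 0.092; P(defective|M3) = 0.336; P(defective|M4) = 0.236; P(defective|M5) = 0.073.
Prior × likelihood for each source: 0.24·0.148=0.03552, 0.07·0.092=0.006440, 0.31·0.336=0.1042, 0.31·0.236=0.07316, 0.07·0.073=0.005110. Summing gives P(defective) = 0.22439.
P(Machine 2 | defective) = 0.006440 / 0.22439 = 0.0287.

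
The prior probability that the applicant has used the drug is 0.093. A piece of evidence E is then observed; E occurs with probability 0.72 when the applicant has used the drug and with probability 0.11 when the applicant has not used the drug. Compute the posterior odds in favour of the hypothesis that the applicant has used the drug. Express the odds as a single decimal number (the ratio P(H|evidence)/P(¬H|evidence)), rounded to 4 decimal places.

Posterior odds ≈ 0.6711

Prior odds = 0.093/(1−0.093) = 0.10254.
Likelihood ratio for E = 0.72/0.11 = 6.5455.
Posterior odds = prior odds × LR = 0.67114.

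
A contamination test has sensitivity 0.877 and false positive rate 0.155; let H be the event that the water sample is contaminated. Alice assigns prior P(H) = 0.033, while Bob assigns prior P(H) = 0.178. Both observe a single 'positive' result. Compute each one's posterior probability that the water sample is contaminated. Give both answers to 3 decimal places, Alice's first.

Alice: 0.162; Bob: 0.551

P('+'|H) = 0.877, P('+'|¬H) = 0.155.
Alice: numerator 0.877·0.033 = 0.028941; evidence = 0.028941+0.155·0.967 = 0.17883; posterior = 0.162.
Bob: numerator 0.877·0.178 = 0.15611; evidence = 0.15611+0.155·0.822 = 0.28352; posterior = 0.551.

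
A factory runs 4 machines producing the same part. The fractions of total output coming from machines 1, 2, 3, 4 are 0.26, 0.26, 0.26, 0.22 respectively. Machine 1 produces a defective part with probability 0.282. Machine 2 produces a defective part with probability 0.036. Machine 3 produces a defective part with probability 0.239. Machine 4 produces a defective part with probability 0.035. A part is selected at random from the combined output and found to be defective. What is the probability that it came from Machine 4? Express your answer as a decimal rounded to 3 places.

Posterior probability ≈ 0.050

P(defective|M1) = 0.282; P(defective|M2) = 0.036; P(defective|M3) = 0.239; P(defective|M4) = 0.035.
Prior × likelihood for each source: 0.26·0.282=0.07332, 0.26·0.036=0.009360, 0.26·0.239=0.06214, 0.22·0.035=0.007700. Summing gives P(defective) = 0.15252.
P(Machine 4 | defective) = 0.007700 / 0.15252 = 0.050.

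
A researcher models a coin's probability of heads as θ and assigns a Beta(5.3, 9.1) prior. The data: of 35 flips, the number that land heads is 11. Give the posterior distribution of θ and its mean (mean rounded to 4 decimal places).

Posterior: Beta(16.3, 33.1); mean ≈ 0.3300

The binomial likelihood is conjugate to the Beta prior: with 11 successes and 24 failures, the posterior is Beta(5.3+11, 9.1+24) = Beta(16.3, 33.1).
Posterior mean = α/(α+β) = 16.3/49.4 = 0.3300.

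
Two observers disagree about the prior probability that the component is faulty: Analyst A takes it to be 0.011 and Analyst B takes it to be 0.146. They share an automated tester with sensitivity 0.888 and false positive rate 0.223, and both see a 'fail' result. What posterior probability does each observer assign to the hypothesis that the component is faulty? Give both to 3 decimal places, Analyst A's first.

The likelihood ratio for a 'fail' result is 0.888/0.223 = 3.9821.
Analyst A: prior odds 0.011/0.989 = 0.011122; posterior odds 0.044290; posterior probability 0.042.
Analyst B: prior odds 0.146/0.854 = 0.17096; posterior odds 0.68077; posterior probability 0.405.

Analyst A: 0.042; Analyst B: 0.405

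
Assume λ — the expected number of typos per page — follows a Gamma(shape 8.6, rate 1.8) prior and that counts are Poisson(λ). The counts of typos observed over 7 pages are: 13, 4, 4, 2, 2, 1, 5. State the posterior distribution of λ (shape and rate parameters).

The Poisson likelihood adds the total count to the shape and the number of exposure periods to the rate. Here ∑xᵢ = 31 and n = 7, so shape 8.6→39.6 and rate 1.8→8.8.

Posterior: Gamma(shape=39.6, rate=8.8)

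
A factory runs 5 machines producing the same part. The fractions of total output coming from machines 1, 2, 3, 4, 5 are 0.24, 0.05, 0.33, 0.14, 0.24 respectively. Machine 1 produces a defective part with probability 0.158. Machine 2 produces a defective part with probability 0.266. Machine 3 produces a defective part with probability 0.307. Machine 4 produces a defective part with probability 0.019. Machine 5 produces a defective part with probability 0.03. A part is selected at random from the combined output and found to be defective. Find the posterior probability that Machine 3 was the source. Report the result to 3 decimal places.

Posterior probability ≈ 0.624

P(defective|M1) = 0.158; P(defective|M2) = 0.266; P(defective|M3) = 0.307; P(defective|M4) = 0.019; P(defective|M5) = 0.03.
Prior × likelihood for each source: 0.24·0.158=0.03792, 0.05·0.266=0.01330, 0.33·0.307=0.1013, 0.14·0.019=0.002660, 0.24·0.03=0.007200. Summing gives P(defective) = 0.16239.
P(Machine 3 | defective) = 0.1013 / 0.16239 = 0.624.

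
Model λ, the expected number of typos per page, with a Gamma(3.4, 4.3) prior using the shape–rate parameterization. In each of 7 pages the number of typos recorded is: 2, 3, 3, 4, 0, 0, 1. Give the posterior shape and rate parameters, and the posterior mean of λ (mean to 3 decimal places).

Posterior: Gamma(shape=16.4, rate=11.3); mean ≈ 1.451

Total count ∑xᵢ = 13 over n = 7 pages.
Gamma is conjugate to the Poisson likelihood: posterior is Gamma(shape = 3.4+13 = 16.4, rate = 4.3+7 = 11.3).
Posterior mean = shape/rate = 16.4/11.3 = 1.451.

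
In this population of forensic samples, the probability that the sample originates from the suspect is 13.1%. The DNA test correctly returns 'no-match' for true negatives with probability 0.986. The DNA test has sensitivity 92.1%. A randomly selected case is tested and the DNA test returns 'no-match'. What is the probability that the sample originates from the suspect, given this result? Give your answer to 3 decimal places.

P(H | E) ≈ 0.012

Let H be the event that the sample originates from the suspect. P(H) = 0.131, so P(¬H) = 0.869. With E the 'no-match' result, P(E|H) = 0.079 and P(E|¬H) = 0.986.
P(E) = 0.079·0.131 + 0.986·0.869 = 0.010349 + 0.85683 = 0.86718.
By Bayes' theorem, P(H|E) = 0.010349 / 0.86718 = 0.012.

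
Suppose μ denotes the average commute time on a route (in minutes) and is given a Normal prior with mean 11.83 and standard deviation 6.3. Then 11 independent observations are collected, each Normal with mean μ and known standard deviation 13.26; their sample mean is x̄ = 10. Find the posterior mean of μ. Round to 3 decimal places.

Posterior mean ≈ 10.525

Prior precision 1/τ₀² = 1/6.3² = 0.0251953; data precision n/σ² = 11/13.26² = 0.0625613.
Posterior precision = 0.0251953 + 0.0625613 = 0.0877565.
Posterior mean = (0.0251953·11.83 + 0.0625613·10) / 0.0877565 = 10.525.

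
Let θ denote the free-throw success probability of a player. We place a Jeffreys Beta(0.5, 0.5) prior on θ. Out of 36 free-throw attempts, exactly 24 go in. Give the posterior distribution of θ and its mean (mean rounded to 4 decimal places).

Posterior: Beta(24.5, 12.5); mean ≈ 0.6622

Observing 24 successes and 12 failures updates Beta(0.5, 0.5) by adding the success and failure counts to the two shape parameters: α = 0.5+24 = 24.5, β = 0.5+12 = 12.5.
Posterior mean = α/(α+β) = 24.5/37 = 0.6622.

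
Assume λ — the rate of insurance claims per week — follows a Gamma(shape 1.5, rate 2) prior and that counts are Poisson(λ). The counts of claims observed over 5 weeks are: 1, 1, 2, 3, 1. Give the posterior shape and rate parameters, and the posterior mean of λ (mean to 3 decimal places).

Posterior: Gamma(shape=9.5, rate=7); mean ≈ 1.357

The Poisson likelihood adds the total count to the shape and the number of exposure periods to the rate. Here ∑xᵢ = 8 and n = 5, so shape 1.5→9.5 and rate 2→7.
Posterior mean = shape/rate = 9.5/7 = 1.357.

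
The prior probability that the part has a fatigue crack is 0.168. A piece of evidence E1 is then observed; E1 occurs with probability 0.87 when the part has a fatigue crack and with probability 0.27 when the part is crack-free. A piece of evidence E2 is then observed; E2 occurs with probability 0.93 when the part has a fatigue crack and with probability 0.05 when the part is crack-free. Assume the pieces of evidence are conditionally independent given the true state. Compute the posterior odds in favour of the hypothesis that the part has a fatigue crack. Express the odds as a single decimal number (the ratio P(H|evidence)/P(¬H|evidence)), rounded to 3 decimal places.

Posterior odds ≈ 12.102

Prior odds = 0.168/(1−0.168) = 0.20192.
Likelihood ratio for E1 = 0.87/0.27 = 3.2222.
Likelihood ratio for E2 = 0.93/0.05 = 18.600.
Posterior odds = prior odds × LR₁ × LR₂ = 12.102.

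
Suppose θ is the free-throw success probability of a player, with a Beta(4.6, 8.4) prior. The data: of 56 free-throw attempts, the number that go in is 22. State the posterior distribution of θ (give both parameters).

The binomial likelihood is conjugate to the Beta prior: with 22 successes and 34 failures, the posterior is Beta(4.6+22, 8.4+34) = Beta(26.6, 42.4).

Posterior: Beta(26.6, 42.4)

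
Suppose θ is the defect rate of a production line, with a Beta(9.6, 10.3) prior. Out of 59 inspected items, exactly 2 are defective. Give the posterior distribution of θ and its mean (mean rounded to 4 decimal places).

Posterior: Beta(11.6, 67.3); mean ≈ 0.1470

Observing 2 successes and 57 failures updates Beta(9.6, 10.3) by adding the success and failure counts to the two shape parameters: α = 9.6+2 = 11.6, β = 10.3+57 = 67.3.
E[θ | data] = 11.6/(11.6+67.3) = 0.1470.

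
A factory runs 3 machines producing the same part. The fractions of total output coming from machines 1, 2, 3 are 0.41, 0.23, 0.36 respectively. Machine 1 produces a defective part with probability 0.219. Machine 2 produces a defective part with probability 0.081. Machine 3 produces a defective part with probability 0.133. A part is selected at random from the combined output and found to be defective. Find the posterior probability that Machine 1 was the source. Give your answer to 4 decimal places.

Posterior probability ≈ 0.5745

Tabulate prior·likelihood by source: [1] prior 0.41, lik 0.219, product 0.08979; [2] prior 0.23, lik 0.081, product 0.01863; [3] prior 0.36, lik 0.133, product 0.04788.
Normalizing constant = 0.15630; the posterior for Machine 1 is its product over the sum, 0.08979/0.15630 = 0.5745.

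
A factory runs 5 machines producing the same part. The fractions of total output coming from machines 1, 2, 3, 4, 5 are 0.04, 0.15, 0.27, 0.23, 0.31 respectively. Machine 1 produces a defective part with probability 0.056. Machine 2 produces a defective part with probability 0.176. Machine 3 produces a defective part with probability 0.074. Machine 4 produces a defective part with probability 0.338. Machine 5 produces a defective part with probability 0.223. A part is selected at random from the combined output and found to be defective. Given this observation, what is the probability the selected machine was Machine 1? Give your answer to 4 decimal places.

Tabulate prior·likelihood by source: [1] prior 0.04, lik 0.056, product 0.002240; [2] prior 0.15, lik 0.176, product 0.02640; [3] prior 0.27, lik 0.074, product 0.01998; [4] prior 0.23, lik 0.338, product 0.07774; [5] prior 0.31, lik 0.223, product 0.06913.
Normalizing constant = 0.19549; the posterior for Machine 1 is its product over the sum, 0.002240/0.19549 = 0.0115.

Posterior probability ≈ 0.0115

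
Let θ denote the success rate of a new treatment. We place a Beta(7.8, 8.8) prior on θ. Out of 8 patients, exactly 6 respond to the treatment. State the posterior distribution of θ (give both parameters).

Posterior: Beta(13.8, 10.8)

The binomial likelihood is conjugate to the Beta prior: with 6 successes and 2 failures, the posterior is Beta(7.8+6, 8.8+2) = Beta(13.8, 10.8).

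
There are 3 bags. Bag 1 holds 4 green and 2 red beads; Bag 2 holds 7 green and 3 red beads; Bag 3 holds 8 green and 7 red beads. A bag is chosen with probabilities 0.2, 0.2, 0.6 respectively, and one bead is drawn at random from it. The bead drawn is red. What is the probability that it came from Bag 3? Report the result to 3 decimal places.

Tabulate prior·likelihood by source: [1] prior 0.2, lik 0.3333, product 0.06667; [2] prior 0.2, lik 0.3, product 0.06000; [3] prior 0.6, lik 0.4667, product 0.2800.
Normalizing constant = 0.40667; the posterior for Bag 3 is its product over the sum, 0.2800/0.40667 = 0.689.

Posterior probability ≈ 0.689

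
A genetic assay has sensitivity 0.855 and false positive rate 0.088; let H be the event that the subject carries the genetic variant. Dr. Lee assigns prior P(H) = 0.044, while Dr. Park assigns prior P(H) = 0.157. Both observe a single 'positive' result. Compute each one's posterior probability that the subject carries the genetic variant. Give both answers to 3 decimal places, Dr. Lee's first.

Dr. Lee: 0.309; Dr. Park: 0.644

P('+'|H) = 0.855, P('+'|¬H) = 0.088.
Dr. Lee: numerator 0.855·0.044 = 0.037620; evidence = 0.037620+0.088·0.956 = 0.12175; posterior = 0.309.
Dr. Park: numerator 0.855·0.157 = 0.13423; evidence = 0.13423+0.088·0.843 = 0.20842; posterior = 0.644.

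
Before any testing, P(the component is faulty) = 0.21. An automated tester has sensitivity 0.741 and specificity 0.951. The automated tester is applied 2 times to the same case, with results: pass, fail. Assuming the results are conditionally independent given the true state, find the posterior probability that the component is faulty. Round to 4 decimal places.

With H the event that the component is faulty, the joint likelihood of the observed sequence is P(data|H) = 0.259·0.741 = 0.19192 and P(data|¬H) = 0.951·0.049 = 0.046599.
Bayes: P(H|data) = 0.21·0.19192 / (0.21·0.19192 + 0.79·0.046599) = 0.040303/0.077116 = 0.5226.

Posterior P(H) ≈ 0.5226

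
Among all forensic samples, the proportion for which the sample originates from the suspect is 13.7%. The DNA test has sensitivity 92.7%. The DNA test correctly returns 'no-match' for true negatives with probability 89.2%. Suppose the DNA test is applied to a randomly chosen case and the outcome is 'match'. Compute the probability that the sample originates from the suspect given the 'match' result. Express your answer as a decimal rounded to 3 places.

P(H | E) ≈ 0.577

Write H for 'the sample originates from the suspect'. Prior odds H:¬H = 0.137/0.863 = 0.15875. For the 'match' outcome, the likelihood ratio is 0.927/0.108 = 8.5833.
Posterior odds = 0.15875 × 8.5833 = 1.3626, so P(H|E) = 1.3626/(1+1.3626) = 0.577.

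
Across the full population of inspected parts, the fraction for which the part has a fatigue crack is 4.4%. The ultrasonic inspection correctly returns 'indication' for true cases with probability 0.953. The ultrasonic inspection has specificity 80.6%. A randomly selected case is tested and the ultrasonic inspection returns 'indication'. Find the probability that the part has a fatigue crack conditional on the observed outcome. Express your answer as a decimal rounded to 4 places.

P(H | E) ≈ 0.1844

Let H be the event that the part has a fatigue crack. P(H) = 0.044, so P(¬H) = 0.956. With E the 'indication' result, P(E|H) = 0.953 and P(E|¬H) = 0.194.
P(E) = 0.953·0.044 + 0.194·0.956 = 0.041932 + 0.18546 = 0.22740.
By Bayes' theorem, P(H|E) = 0.041932 / 0.22740 = 0.1844.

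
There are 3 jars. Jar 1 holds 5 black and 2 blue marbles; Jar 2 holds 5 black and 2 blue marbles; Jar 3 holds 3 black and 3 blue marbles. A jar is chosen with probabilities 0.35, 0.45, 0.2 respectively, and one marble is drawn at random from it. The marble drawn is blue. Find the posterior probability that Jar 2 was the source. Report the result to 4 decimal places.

Posterior probability ≈ 0.3913

P(blue|Jar 1) = 0.2857; P(blue|Jar 2) = 0.2857; P(blue|Jar 3) = 0.5.
Prior × likelihood for each source: 0.35·0.2857=0.1000, 0.45·0.2857=0.1286, 0.2·0.5=0.1000. Summing gives P(blue) = 0.32857.
P(Jar 2 | blue) = 0.1286 / 0.32857 = 0.3913.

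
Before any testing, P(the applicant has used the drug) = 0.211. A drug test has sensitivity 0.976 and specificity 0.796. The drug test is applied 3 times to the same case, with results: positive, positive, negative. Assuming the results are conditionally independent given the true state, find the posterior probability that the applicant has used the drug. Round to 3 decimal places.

Posterior P(H) ≈ 0.156

Let H be the event that the applicant has used the drug; start with P(H) = 0.211. P('positive'|H) = 0.976, P('positive'|¬H) = 0.204.
Update on result 1 ('positive'): P(H) ← 0.976·0.2110 / (0.976·0.2110 + 0.204·0.7890) = 0.20594/0.36689 = 0.5613.
Update on result 2 ('positive'): P(H) ← 0.976·0.5613 / (0.976·0.5613 + 0.204·0.4387) = 0.54783/0.63732 = 0.8596.
Update on result 3 ('negative'): P(H) ← 0.024·0.8596 / (0.024·0.8596 + 0.796·0.1404) = 0.020630/0.13241 = 0.1558.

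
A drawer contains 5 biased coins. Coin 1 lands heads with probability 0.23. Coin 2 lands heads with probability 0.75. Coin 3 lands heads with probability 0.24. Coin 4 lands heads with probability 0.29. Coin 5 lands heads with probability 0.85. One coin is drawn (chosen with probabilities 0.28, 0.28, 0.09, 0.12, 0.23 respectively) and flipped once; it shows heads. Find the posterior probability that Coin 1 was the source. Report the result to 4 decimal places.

P(heads|C1) = 0.23; P(heads|C2) = 0.75; P(heads|C3) = 0.24; P(heads|C4) = 0.29; P(heads|C5) = 0.85.
Prior × likelihood for each source: 0.28·0.23=0.06440, 0.28·0.75=0.2100, 0.09·0.24=0.02160, 0.12·0.29=0.03480, 0.23·0.85=0.1955. Summing gives P(heads) = 0.52630.
P(Coin 1 | heads) = 0.06440 / 0.52630 = 0.1224.

Posterior probability ≈ 0.1224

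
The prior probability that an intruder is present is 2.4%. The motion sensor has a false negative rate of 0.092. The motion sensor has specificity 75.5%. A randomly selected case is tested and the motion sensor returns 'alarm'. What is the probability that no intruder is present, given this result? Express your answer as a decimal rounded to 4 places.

P(¬H | E) ≈ 0.9165

Let H be the event that an intruder is present. P(H) = 0.024, so P(¬H) = 0.976. With E the 'alarm' result, P(E|H) = 0.908 and P(E|¬H) = 0.245.
P(E) = 0.908·0.024 + 0.245·0.976 = 0.021792 + 0.23912 = 0.26091.
By Bayes' theorem, P(H|E) = 0.021792 / 0.26091 = 0.0835. Hence P(¬H|E) = 1 − 0.0835 = 0.9165.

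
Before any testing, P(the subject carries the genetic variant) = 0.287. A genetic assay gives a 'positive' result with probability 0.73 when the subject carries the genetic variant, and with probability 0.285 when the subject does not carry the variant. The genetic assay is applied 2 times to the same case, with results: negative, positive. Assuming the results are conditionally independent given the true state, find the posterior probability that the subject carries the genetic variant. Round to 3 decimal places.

Let H be the event that the subject carries the genetic variant; start with P(H) = 0.287. P('positive'|H) = 0.73, P('positive'|¬H) = 0.285.
Update on result 1 ('negative'): P(H) ← 0.27·0.2870 / (0.27·0.2870 + 0.715·0.7130) = 0.077490/0.58729 = 0.1319.
Update on result 2 ('positive'): P(H) ← 0.73·0.1319 / (0.73·0.1319 + 0.285·0.8681) = 0.096321/0.34372 = 0.2802.

Posterior P(H) ≈ 0.280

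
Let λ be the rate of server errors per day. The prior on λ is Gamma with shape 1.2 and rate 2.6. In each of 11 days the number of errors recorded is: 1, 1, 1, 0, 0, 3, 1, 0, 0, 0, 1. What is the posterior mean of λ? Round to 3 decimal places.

Posterior mean ≈ 0.676

Total count ∑xᵢ = 8 over n = 11 days.
Gamma is conjugate to the Poisson likelihood: posterior is Gamma(shape = 1.2+8 = 9.2, rate = 2.6+11 = 13.6).
E[λ | data] = 9.2/13.6 = 0.676.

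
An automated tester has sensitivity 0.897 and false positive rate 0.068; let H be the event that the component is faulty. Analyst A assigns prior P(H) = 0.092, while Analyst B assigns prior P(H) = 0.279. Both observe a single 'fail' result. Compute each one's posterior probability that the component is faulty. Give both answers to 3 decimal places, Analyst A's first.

P('+'|H) = 0.897, P('+'|¬H) = 0.068.
Analyst A: numerator 0.897·0.092 = 0.082524; evidence = 0.082524+0.068·0.908 = 0.14427; posterior = 0.572.
Analyst B: numerator 0.897·0.279 = 0.25026; evidence = 0.25026+0.068·0.721 = 0.29929; posterior = 0.836.

Analyst A: 0.572; Analyst B: 0.836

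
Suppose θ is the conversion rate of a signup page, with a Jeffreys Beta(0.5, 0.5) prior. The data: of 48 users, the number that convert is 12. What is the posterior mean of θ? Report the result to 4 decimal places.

Observing 12 successes and 36 failures updates Beta(0.5, 0.5) by adding the success and failure counts to the two shape parameters: α = 0.5+12 = 12.5, β = 0.5+36 = 36.5.
E[θ | data] = 12.5/(12.5+36.5) = 0.2551.

Posterior mean ≈ 0.2551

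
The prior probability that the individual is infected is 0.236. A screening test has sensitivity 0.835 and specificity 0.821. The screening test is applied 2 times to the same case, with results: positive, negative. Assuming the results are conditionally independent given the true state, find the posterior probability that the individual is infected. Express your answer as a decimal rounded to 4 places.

With H the event that the individual is infected, the joint likelihood of the observed sequence is P(data|H) = 0.835·0.165 = 0.13778 and P(data|¬H) = 0.179·0.821 = 0.14696.
Bayes: P(H|data) = 0.236·0.13778 / (0.236·0.13778 + 0.764·0.14696) = 0.032515/0.14479 = 0.2246.

Posterior P(H) ≈ 0.2246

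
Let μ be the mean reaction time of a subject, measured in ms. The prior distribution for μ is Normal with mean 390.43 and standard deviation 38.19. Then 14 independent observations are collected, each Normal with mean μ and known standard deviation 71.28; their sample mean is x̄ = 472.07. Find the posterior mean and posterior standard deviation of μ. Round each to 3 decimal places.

Posterior mean ≈ 455.803; posterior SD ≈ 17.047

Prior precision 1/τ₀² = 1/38.19² = 0.00068565; data precision n/σ² = 14/71.28² = 0.00275545.
Posterior precision = 0.00068565 + 0.00275545 = 0.00344110, giving posterior SD = 1/√0.00344110 = 17.047.
Posterior mean = (0.00068565·390.43 + 0.00275545·472.07) / 0.00344110 = 455.803.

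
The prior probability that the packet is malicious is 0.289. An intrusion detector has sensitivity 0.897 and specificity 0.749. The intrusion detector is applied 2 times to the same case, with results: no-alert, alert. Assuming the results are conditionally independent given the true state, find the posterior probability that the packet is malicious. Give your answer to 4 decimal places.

Posterior P(H) ≈ 0.1665

Let H be the event that the packet is malicious; start with P(H) = 0.289. P('alert'|H) = 0.897, P('alert'|¬H) = 0.251.
Update on result 1 ('no-alert'): P(H) ← 0.103·0.2890 / (0.103·0.2890 + 0.749·0.7110) = 0.029767/0.56231 = 0.0529.
Update on result 2 ('alert'): P(H) ← 0.897·0.0529 / (0.897·0.0529 + 0.251·0.9471) = 0.047485/0.28520 = 0.1665.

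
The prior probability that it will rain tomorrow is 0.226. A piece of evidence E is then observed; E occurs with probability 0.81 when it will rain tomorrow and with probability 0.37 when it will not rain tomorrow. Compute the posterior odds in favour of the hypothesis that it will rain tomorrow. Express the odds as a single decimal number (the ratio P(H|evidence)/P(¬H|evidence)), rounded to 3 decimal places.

Posterior odds ≈ 0.639

Prior odds = 0.226/(1−0.226) = 0.29199.
Likelihood ratio for E = 0.81/0.37 = 2.1892.
Posterior odds = prior odds × LR = 0.63922.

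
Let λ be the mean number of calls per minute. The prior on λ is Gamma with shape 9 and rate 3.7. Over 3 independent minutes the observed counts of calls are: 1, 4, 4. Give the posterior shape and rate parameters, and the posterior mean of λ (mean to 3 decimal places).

The Poisson likelihood adds the total count to the shape and the number of exposure periods to the rate. Here ∑xᵢ = 9 and n = 3, so shape 9→18 and rate 3.7→6.7.
E[λ | data] = 18/6.7 = 2.687.

Posterior: Gamma(shape=18, rate=6.7); mean ≈ 2.687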